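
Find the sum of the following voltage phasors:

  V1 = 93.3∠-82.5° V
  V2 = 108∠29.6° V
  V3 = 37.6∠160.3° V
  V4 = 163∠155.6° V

Step 1 — Convert each phasor to rectangular form:
  V1 = 93.3·(cos(-82.5°) + j·sin(-82.5°)) = 12.18 - j92.5 V
  V2 = 108·(cos(29.6°) + j·sin(29.6°)) = 93.91 + j53.35 V
  V3 = 37.6·(cos(160.3°) + j·sin(160.3°)) = -35.4 + j12.67 V
  V4 = 163·(cos(155.6°) + j·sin(155.6°)) = -148.4 + j67.34 V
Step 2 — Sum components: V_total = -77.76 + j40.85 V.
Step 3 — Convert to polar: |V_total| = 87.84 V, ∠V_total = 152.3°.

V_total = 87.84∠152.3° V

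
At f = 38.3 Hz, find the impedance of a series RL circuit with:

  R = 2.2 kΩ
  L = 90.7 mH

Step 1 — Angular frequency: ω = 2π·f = 2π·38.3 = 240.6 rad/s.
Step 2 — Component impedances:
  R: Z = R = 2200 Ω
  L: Z = jωL = j·240.6·0.0907 = 0 + j21.83 Ω
Step 3 — Series combination: Z_total = R + L = 2200 + j21.83 Ω = 2200∠0.6° Ω.

Z = 2200 + j21.83 Ω = 2200∠0.6° Ω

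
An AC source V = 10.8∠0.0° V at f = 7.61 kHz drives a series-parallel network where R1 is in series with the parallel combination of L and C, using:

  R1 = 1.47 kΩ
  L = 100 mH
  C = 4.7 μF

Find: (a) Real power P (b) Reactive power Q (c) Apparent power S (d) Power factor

Step 1 — Angular frequency: ω = 2π·f = 2π·7610 = 4.782e+04 rad/s.
Step 2 — Component impedances:
  R1: Z = R = 1470 Ω
  L: Z = jωL = j·4.782e+04·0.1 = 0 + j4782 Ω
  C: Z = 1/(jωC) = -j/(ω·C) = 0 - j4.45 Ω
Step 3 — Parallel branch: L || C = 1/(1/L + 1/C) = 0 - j4.454 Ω.
Step 4 — Series with R1: Z_total = R1 + (L || C) = 1470 - j4.454 Ω = 1470∠-0.2° Ω.
Step 5 — Source phasor: V = 10.8∠0.0° V = 10.8 V.
Step 6 — Current: I = V / Z = 0.007347 + j2.226e-05 A = 0.007347∠0.2° A.
Step 7 — Complex power: S = V·I* = 0.07935 - j0.0002404 VA.
Step 8 — Real power: P = Re(S) = 0.07935 W.
Step 9 — Reactive power: Q = Im(S) = -0.0002404 VAR.
Step 10 — Apparent power: |S| = 0.07935 VA.
Step 11 — Power factor: PF = P/|S| = 1 (leading).

(a) P = 0.07935 W  (b) Q = -0.0002404 VAR  (c) S = 0.07935 VA  (d) PF = 1 (leading)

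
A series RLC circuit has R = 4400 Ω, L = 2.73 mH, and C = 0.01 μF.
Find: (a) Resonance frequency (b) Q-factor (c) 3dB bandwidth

Step 1 — Resonance condition Im(Z)=0 gives ω₀ = 1/√(LC).
Step 2 — ω₀ = 1/√(0.00273·1e-08) = 1.914e+05 rad/s.
Step 3 — f₀ = ω₀/(2π) = 3.046e+04 Hz.
Step 4 — Series Q: Q = ω₀L/R = 1.914e+05·0.00273/4400 = 0.1187.
Step 5 — 3dB bandwidth: Δω = ω₀/Q = 1.612e+06 rad/s; BW = Δω/(2π) = 2.565e+05 Hz.

(a) f₀ = 3.046e+04 Hz  (b) Q = 0.1187  (c) BW = 2.565e+05 Hz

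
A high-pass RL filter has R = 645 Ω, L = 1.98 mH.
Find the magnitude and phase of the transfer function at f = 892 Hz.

Step 1 — Angular frequency: ω = 2π·892 = 5605 rad/s.
Step 2 — Transfer function: H(jω) = jωL/(R + jωL).
Step 3 — Numerator jωL = j·11.1; denominator R + jωL = 645 + j11.1.
Step 4 — H = 0.0002959 + j0.0172.
Step 5 — Magnitude: |H| = 0.0172 (-35.3 dB); phase: φ = 89.0°.

|H| = 0.0172 (-35.3 dB), φ = 89.0°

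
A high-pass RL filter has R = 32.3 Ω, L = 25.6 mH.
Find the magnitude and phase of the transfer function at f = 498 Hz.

Step 1 — Angular frequency: ω = 2π·498 = 3129 rad/s.
Step 2 — Transfer function: H(jω) = jωL/(R + jωL).
Step 3 — Numerator jωL = j·80.1; denominator R + jωL = 32.3 + j80.1.
Step 4 — H = 0.8601 + j0.3468.
Step 5 — Magnitude: |H| = 0.9274 (-0.7 dB); phase: φ = 22.0°.

|H| = 0.9274 (-0.7 dB), φ = 22.0°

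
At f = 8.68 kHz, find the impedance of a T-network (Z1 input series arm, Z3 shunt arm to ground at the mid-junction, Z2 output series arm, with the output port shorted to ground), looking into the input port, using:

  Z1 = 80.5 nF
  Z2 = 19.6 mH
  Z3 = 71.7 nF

Step 1 — Angular frequency: ω = 2π·f = 2π·8680 = 5.454e+04 rad/s.
Step 2 — Component impedances:
  Z1: Z = 1/(jωC) = -j/(ω·C) = 0 - j227.8 Ω
  Z2: Z = jωL = j·5.454e+04·0.0196 = 0 + j1069 Ω
  Z3: Z = 1/(jωC) = -j/(ω·C) = 0 - j255.7 Ω
Step 3 — With the output port shorted to ground, the output series arm Z2 runs from the junction to ground; the shunt arm Z3 also runs from the junction to ground. They appear in parallel: Z3 || Z2 = 0 - j336.1 Ω.
Step 4 — Series with input arm Z1: Z_in = Z1 + (Z3 || Z2) = 0 - j563.9 Ω = 563.9∠-90.0° Ω.

Z = 0 - j563.9 Ω = 563.9∠-90.0° Ω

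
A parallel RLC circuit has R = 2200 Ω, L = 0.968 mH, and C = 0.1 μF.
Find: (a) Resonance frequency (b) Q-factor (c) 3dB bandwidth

Step 1 — Resonance: ω₀ = 1/√(LC) = 1/√(0.000968·1e-07) = 1.016e+05 rad/s.
Step 2 — f₀ = ω₀/(2π) = 1.618e+04 Hz.
Step 3 — Parallel Q: Q = R/(ω₀L) = 2200/(1.016e+05·0.000968) = 22.36.
Step 4 — Bandwidth: Δω = ω₀/Q = 4545 rad/s; BW = Δω/(2π) = 723.4 Hz.

(a) f₀ = 1.618e+04 Hz  (b) Q = 22.36  (c) BW = 723.4 Hz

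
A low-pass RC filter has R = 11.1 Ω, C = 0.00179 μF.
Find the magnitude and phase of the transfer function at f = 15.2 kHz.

Step 1 — Angular frequency: ω = 2π·1.52e+04 = 9.55e+04 rad/s.
Step 2 — Transfer function: H(jω) = 1/(1 + jωRC).
Step 3 — Denominator: 1 + jωRC = 1 + j·9.55e+04·11.1·1.79e-09 = 1 + j0.001898.
Step 4 — H = 1 - j0.001898.
Step 5 — Magnitude: |H| = 1 (-0.0 dB); phase: φ = -0.1°.

|H| = 1 (-0.0 dB), φ = -0.1°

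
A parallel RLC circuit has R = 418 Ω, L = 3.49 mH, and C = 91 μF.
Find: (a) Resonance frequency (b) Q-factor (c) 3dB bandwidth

Step 1 — Resonance: ω₀ = 1/√(LC) = 1/√(0.00349·9.1e-05) = 1774 rad/s.
Step 2 — f₀ = ω₀/(2π) = 282.4 Hz.
Step 3 — Parallel Q: Q = R/(ω₀L) = 418/(1774·0.00349) = 67.5.
Step 4 — Bandwidth: Δω = ω₀/Q = 26.29 rad/s; BW = Δω/(2π) = 4.184 Hz.

(a) f₀ = 282.4 Hz  (b) Q = 67.5  (c) BW = 4.184 Hz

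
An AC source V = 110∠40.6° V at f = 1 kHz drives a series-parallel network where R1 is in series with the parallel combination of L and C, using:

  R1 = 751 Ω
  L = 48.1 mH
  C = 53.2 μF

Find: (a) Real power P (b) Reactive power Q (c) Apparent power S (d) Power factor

Step 1 — Angular frequency: ω = 2π·f = 2π·1000 = 6283 rad/s.
Step 2 — Component impedances:
  R1: Z = R = 751 Ω
  L: Z = jωL = j·6283·0.0481 = 0 + j302.2 Ω
  C: Z = 1/(jωC) = -j/(ω·C) = 0 - j2.992 Ω
Step 3 — Parallel branch: L || C = 1/(1/L + 1/C) = 0 - j3.022 Ω.
Step 4 — Series with R1: Z_total = R1 + (L || C) = 751 - j3.022 Ω = 751∠-0.2° Ω.
Step 5 — Source phasor: V = 110∠40.6° V = 83.52 + j71.59 V.
Step 6 — Current: I = V / Z = 0.1108 + j0.09577 A = 0.1465∠40.8° A.
Step 7 — Complex power: S = V·I* = 16.11 - j0.06482 VA.
Step 8 — Real power: P = Re(S) = 16.11 W.
Step 9 — Reactive power: Q = Im(S) = -0.06482 VAR.
Step 10 — Apparent power: |S| = 16.11 VA.
Step 11 — Power factor: PF = P/|S| = 1 (leading).

(a) P = 16.11 W  (b) Q = -0.06482 VAR  (c) S = 16.11 VA  (d) PF = 1 (leading)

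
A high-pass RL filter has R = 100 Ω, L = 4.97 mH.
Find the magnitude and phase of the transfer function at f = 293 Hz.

Step 1 — Angular frequency: ω = 2π·293 = 1841 rad/s.
Step 2 — Transfer function: H(jω) = jωL/(R + jωL).
Step 3 — Numerator jωL = j·9.15; denominator R + jωL = 100 + j9.15.
Step 4 — H = 0.008302 + j0.09074.
Step 5 — Magnitude: |H| = 0.09112 (-20.8 dB); phase: φ = 84.8°.

|H| = 0.09112 (-20.8 dB), φ = 84.8°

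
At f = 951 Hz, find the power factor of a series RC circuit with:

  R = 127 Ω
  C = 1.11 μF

Step 1 — Angular frequency: ω = 2π·f = 2π·951 = 5975 rad/s.
Step 2 — Component impedances:
  R: Z = R = 127 Ω
  C: Z = 1/(jωC) = -j/(ω·C) = 0 - j150.8 Ω
Step 3 — Series combination: Z_total = R + C = 127 - j150.8 Ω = 197.1∠-49.9° Ω.
Step 4 — Power factor: PF = cos(φ) = Re(Z)/|Z| = 127/197.13 = 0.6442.
Step 5 — Type: Im(Z) = -150.8 ⇒ leading (phase φ = -49.9°).

PF = 0.6442 (leading, φ = -49.9°)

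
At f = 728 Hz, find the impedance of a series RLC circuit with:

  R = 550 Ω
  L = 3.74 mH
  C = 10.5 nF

Step 1 — Angular frequency: ω = 2π·f = 2π·728 = 4574 rad/s.
Step 2 — Component impedances:
  R: Z = R = 550 Ω
  L: Z = jωL = j·4574·0.00374 = 0 + j17.11 Ω
  C: Z = 1/(jωC) = -j/(ω·C) = 0 - j2.082e+04 Ω
Step 3 — Series combination: Z_total = R + L + C = 550 - j2.08e+04 Ω = 2.081e+04∠-88.5° Ω.

Z = 550 - j2.08e+04 Ω = 2.081e+04∠-88.5° Ω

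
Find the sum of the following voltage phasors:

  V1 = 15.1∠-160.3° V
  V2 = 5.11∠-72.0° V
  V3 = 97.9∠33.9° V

Step 1 — Convert each phasor to rectangular form:
  V1 = 15.1·(cos(-160.3°) + j·sin(-160.3°)) = -14.22 - j5.09 V
  V2 = 5.11·(cos(-72.0°) + j·sin(-72.0°)) = 1.579 - j4.86 V
  V3 = 97.9·(cos(33.9°) + j·sin(33.9°)) = 81.26 + j54.6 V
Step 2 — Sum components: V_total = 68.62 + j44.65 V.
Step 3 — Convert to polar: |V_total| = 81.87 V, ∠V_total = 33.1°.

V_total = 81.87∠33.1° V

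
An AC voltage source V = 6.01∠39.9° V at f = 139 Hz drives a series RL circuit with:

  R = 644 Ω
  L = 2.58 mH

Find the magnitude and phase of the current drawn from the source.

Step 1 — Angular frequency: ω = 2π·f = 2π·139 = 873.4 rad/s.
Step 2 — Component impedances:
  R: Z = R = 644 Ω
  L: Z = jωL = j·873.4·0.00258 = 0 + j2.253 Ω
Step 3 — Series combination: Z_total = R + L = 644 + j2.253 Ω = 644∠0.2° Ω.
Step 4 — Source phasor: V = 6.01∠39.9° V = 4.611 + j3.855 V.
Step 5 — Ohm's law: I = V / Z_total = (4.611 + j3.855) / (644 + j2.253) = 0.00718 + j0.005961 A.
Step 6 — Convert to polar: |I| = 0.009332 A, ∠I = 39.7°.

I = 0.009332∠39.7° A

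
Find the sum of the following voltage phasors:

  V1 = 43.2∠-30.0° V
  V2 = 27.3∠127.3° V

Step 1 — Convert each phasor to rectangular form:
  V1 = 43.2·(cos(-30.0°) + j·sin(-30.0°)) = 37.41 - j21.6 V
  V2 = 27.3·(cos(127.3°) + j·sin(127.3°)) = -16.54 + j21.72 V
Step 2 — Sum components: V_total = 20.87 + j0.1164 V.
Step 3 — Convert to polar: |V_total| = 20.87 V, ∠V_total = 0.3°.

V_total = 20.87∠0.3° V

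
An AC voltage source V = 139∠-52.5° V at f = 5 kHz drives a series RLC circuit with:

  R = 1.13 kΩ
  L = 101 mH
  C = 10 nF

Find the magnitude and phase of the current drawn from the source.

Step 1 — Angular frequency: ω = 2π·f = 2π·5000 = 3.142e+04 rad/s.
Step 2 — Component impedances:
  R: Z = R = 1130 Ω
  L: Z = jωL = j·3.142e+04·0.101 = 0 + j3173 Ω
  C: Z = 1/(jωC) = -j/(ω·C) = 0 - j3183 Ω
Step 3 — Series combination: Z_total = R + L + C = 1130 - j10.09 Ω = 1130∠-0.5° Ω.
Step 4 — Source phasor: V = 139∠-52.5° V = 84.62 - j110.3 V.
Step 5 — Ohm's law: I = V / Z_total = (84.62 - j110.3) / (1130 - j10.09) = 0.07575 - j0.09691 A.
Step 6 — Convert to polar: |I| = 0.123 A, ∠I = -52.0°.

I = 0.123∠-52.0° A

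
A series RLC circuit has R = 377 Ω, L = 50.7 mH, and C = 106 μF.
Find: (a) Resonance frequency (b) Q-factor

Step 1 — Resonance condition Im(Z)=0 gives ω₀ = 1/√(LC).
Step 2 — ω₀ = 1/√(0.0507·0.000106) = 431.4 rad/s.
Step 3 — f₀ = ω₀/(2π) = 68.65 Hz.
Step 4 — Series Q: Q = ω₀L/R = 431.4·0.0507/377 = 0.05801.

(a) f₀ = 68.65 Hz  (b) Q = 0.05801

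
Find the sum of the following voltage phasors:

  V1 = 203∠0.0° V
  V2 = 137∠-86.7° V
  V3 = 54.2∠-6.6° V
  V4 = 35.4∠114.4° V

Step 1 — Convert each phasor to rectangular form:
  V1 = 203·(cos(0.0°) + j·sin(0.0°)) = 203 V
  V2 = 137·(cos(-86.7°) + j·sin(-86.7°)) = 7.886 - j136.8 V
  V3 = 54.2·(cos(-6.6°) + j·sin(-6.6°)) = 53.84 - j6.23 V
  V4 = 35.4·(cos(114.4°) + j·sin(114.4°)) = -14.62 + j32.24 V
Step 2 — Sum components: V_total = 250.1 - j110.8 V.
Step 3 — Convert to polar: |V_total| = 273.5 V, ∠V_total = -23.9°.

V_total = 273.5∠-23.9° V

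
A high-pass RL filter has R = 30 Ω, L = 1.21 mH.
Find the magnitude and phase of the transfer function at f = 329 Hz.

Step 1 — Angular frequency: ω = 2π·329 = 2067 rad/s.
Step 2 — Transfer function: H(jω) = jωL/(R + jωL).
Step 3 — Numerator jωL = j·2.501; denominator R + jωL = 30 + j2.501.
Step 4 — H = 0.006904 + j0.0828.
Step 5 — Magnitude: |H| = 0.08309 (-21.6 dB); phase: φ = 85.2°.

|H| = 0.08309 (-21.6 dB), φ = 85.2°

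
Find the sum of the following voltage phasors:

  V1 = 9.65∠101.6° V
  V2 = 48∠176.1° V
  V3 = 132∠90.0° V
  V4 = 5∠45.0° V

Step 1 — Convert each phasor to rectangular form:
  V1 = 9.65·(cos(101.6°) + j·sin(101.6°)) = -1.94 + j9.453 V
  V2 = 48·(cos(176.1°) + j·sin(176.1°)) = -47.89 + j3.265 V
  V3 = 132·(cos(90.0°) + j·sin(90.0°)) = 0 + j132 V
  V4 = 5·(cos(45.0°) + j·sin(45.0°)) = 3.536 + j3.536 V
Step 2 — Sum components: V_total = -46.29 + j148.3 V.
Step 3 — Convert to polar: |V_total| = 155.3 V, ∠V_total = 107.3°.

V_total = 155.3∠107.3° V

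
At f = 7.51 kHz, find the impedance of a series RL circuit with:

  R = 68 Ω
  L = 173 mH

Step 1 — Angular frequency: ω = 2π·f = 2π·7510 = 4.719e+04 rad/s.
Step 2 — Component impedances:
  R: Z = R = 68 Ω
  L: Z = jωL = j·4.719e+04·0.173 = 0 + j8163 Ω
Step 3 — Series combination: Z_total = R + L = 68 + j8163 Ω = 8164∠89.5° Ω.

Z = 68 + j8163 Ω = 8164∠89.5° Ω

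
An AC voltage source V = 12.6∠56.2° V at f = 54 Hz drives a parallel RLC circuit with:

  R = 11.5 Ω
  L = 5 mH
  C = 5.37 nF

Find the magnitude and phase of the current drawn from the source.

Step 1 — Angular frequency: ω = 2π·f = 2π·54 = 339.3 rad/s.
Step 2 — Component impedances:
  R: Z = R = 11.5 Ω
  L: Z = jωL = j·339.3·0.005 = 0 + j1.696 Ω
  C: Z = 1/(jωC) = -j/(ω·C) = 0 - j5.488e+05 Ω
Step 3 — Parallel combination: 1/Z_total = 1/R + 1/L + 1/C; Z_total = 0.2449 + j1.66 Ω = 1.678∠81.6° Ω.
Step 4 — Source phasor: V = 12.6∠56.2° V = 7.009 + j10.47 V.
Step 5 — Ohm's law: I = V / Z_total = (7.009 + j10.47) / (0.2449 + j1.66) = 6.781 - j3.221 A.
Step 6 — Convert to polar: |I| = 7.508 A, ∠I = -25.4°.

I = 7.508∠-25.4° A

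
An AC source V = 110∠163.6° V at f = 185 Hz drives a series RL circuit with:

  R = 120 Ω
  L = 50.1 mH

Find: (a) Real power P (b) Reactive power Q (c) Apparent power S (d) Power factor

Step 1 — Angular frequency: ω = 2π·f = 2π·185 = 1162 rad/s.
Step 2 — Component impedances:
  R: Z = R = 120 Ω
  L: Z = jωL = j·1162·0.0501 = 0 + j58.24 Ω
Step 3 — Series combination: Z_total = R + L = 120 + j58.24 Ω = 133.4∠25.9° Ω.
Step 4 — Source phasor: V = 110∠163.6° V = -105.5 + j31.06 V.
Step 5 — Current: I = V / Z = -0.6101 + j0.5549 A = 0.8247∠137.7° A.
Step 6 — Complex power: S = V·I* = 81.61 + j39.61 VA.
Step 7 — Real power: P = Re(S) = 81.61 W.
Step 8 — Reactive power: Q = Im(S) = 39.61 VAR.
Step 9 — Apparent power: |S| = 90.72 VA.
Step 10 — Power factor: PF = P/|S| = 0.8997 (lagging).

(a) P = 81.61 W  (b) Q = 39.61 VAR  (c) S = 90.72 VA  (d) PF = 0.8997 (lagging)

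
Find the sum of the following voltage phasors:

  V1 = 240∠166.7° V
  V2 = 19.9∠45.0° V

Step 1 — Convert each phasor to rectangular form:
  V1 = 240·(cos(166.7°) + j·sin(166.7°)) = -233.6 + j55.21 V
  V2 = 19.9·(cos(45.0°) + j·sin(45.0°)) = 14.07 + j14.07 V
Step 2 — Sum components: V_total = -219.5 + j69.28 V.
Step 3 — Convert to polar: |V_total| = 230.2 V, ∠V_total = 162.5°.

V_total = 230.2∠162.5° V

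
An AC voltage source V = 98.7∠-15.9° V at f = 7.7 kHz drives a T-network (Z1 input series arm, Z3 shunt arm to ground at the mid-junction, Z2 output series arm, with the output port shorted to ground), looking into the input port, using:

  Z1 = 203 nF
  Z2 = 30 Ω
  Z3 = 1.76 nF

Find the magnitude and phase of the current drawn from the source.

Step 1 — Angular frequency: ω = 2π·f = 2π·7700 = 4.838e+04 rad/s.
Step 2 — Component impedances:
  Z1: Z = 1/(jωC) = -j/(ω·C) = 0 - j101.8 Ω
  Z2: Z = R = 30 Ω
  Z3: Z = 1/(jωC) = -j/(ω·C) = 0 - j1.174e+04 Ω
Step 3 — With the output port shorted to ground, the output series arm Z2 runs from the junction to ground; the shunt arm Z3 also runs from the junction to ground. They appear in parallel: Z3 || Z2 = 30 - j0.07663 Ω.
Step 4 — Series with input arm Z1: Z_in = Z1 + (Z3 || Z2) = 30 - j101.9 Ω = 106.2∠-73.6° Ω.
Step 5 — Source phasor: V = 98.7∠-15.9° V = 94.92 - j27.04 V.
Step 6 — Ohm's law: I = V / Z_total = (94.92 - j27.04) / (30 - j101.9) = 0.4966 + j0.7854 A.
Step 7 — Convert to polar: |I| = 0.9292 A, ∠I = 57.7°.

I = 0.9292∠57.7° A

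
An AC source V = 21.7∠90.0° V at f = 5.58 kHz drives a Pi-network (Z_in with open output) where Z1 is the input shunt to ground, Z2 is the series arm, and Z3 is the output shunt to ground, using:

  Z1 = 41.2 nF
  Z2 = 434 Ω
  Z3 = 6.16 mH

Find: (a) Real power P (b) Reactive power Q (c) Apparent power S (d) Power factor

Step 1 — Angular frequency: ω = 2π·f = 2π·5580 = 3.506e+04 rad/s.
Step 2 — Component impedances:
  Z1: Z = 1/(jωC) = -j/(ω·C) = 0 - j692.3 Ω
  Z2: Z = R = 434 Ω
  Z3: Z = jωL = j·3.506e+04·0.00616 = 0 + j216 Ω
Step 3 — With open output, the series arm Z2 and the output shunt Z3 appear in series to ground: Z2 + Z3 = 434 + j216 Ω.
Step 4 — Parallel with input shunt Z1: Z_in = Z1 || (Z2 + Z3) = 500.9 - j142.5 Ω = 520.8∠-15.9° Ω.
Step 5 — Source phasor: V = 21.7∠90.0° V = 0 + j21.7 V.
Step 6 — Current: I = V / Z = -0.0114 + j0.04008 A = 0.04167∠105.9° A.
Step 7 — Complex power: S = V·I* = 0.8696 - j0.2474 VA.
Step 8 — Real power: P = Re(S) = 0.8696 W.
Step 9 — Reactive power: Q = Im(S) = -0.2474 VAR.
Step 10 — Apparent power: |S| = 0.9042 VA.
Step 11 — Power factor: PF = P/|S| = 0.9618 (leading).

(a) P = 0.8696 W  (b) Q = -0.2474 VAR  (c) S = 0.9042 VA  (d) PF = 0.9618 (leading)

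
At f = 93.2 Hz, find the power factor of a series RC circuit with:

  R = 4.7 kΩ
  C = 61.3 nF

Step 1 — Angular frequency: ω = 2π·f = 2π·93.2 = 585.6 rad/s.
Step 2 — Component impedances:
  R: Z = R = 4700 Ω
  C: Z = 1/(jωC) = -j/(ω·C) = 0 - j2.786e+04 Ω
Step 3 — Series combination: Z_total = R + C = 4700 - j2.786e+04 Ω = 2.825e+04∠-80.4° Ω.
Step 4 — Power factor: PF = cos(φ) = Re(Z)/|Z| = 4700/2.825e+04 = 0.1664.
Step 5 — Type: Im(Z) = -2.786e+04 ⇒ leading (phase φ = -80.4°).

PF = 0.1664 (leading, φ = -80.4°)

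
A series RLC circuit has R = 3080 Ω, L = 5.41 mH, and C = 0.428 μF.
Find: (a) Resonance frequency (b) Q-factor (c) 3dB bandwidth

Step 1 — Resonance condition Im(Z)=0 gives ω₀ = 1/√(LC).
Step 2 — ω₀ = 1/√(0.00541·4.28e-07) = 2.078e+04 rad/s.
Step 3 — f₀ = ω₀/(2π) = 3307 Hz.
Step 4 — Series Q: Q = ω₀L/R = 2.078e+04·0.00541/3080 = 0.0365.
Step 5 — 3dB bandwidth: Δω = ω₀/Q = 5.693e+05 rad/s; BW = Δω/(2π) = 9.061e+04 Hz.

(a) f₀ = 3307 Hz  (b) Q = 0.0365  (c) BW = 9.061e+04 Hz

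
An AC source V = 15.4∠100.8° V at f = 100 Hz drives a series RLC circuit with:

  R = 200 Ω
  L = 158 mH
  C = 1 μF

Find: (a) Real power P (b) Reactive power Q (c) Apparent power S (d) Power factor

Step 1 — Angular frequency: ω = 2π·f = 2π·100 = 628.3 rad/s.
Step 2 — Component impedances:
  R: Z = R = 200 Ω
  L: Z = jωL = j·628.3·0.158 = 0 + j99.27 Ω
  C: Z = 1/(jωC) = -j/(ω·C) = 0 - j1592 Ω
Step 3 — Series combination: Z_total = R + L + C = 200 - j1492 Ω = 1506∠-82.4° Ω.
Step 4 — Source phasor: V = 15.4∠100.8° V = -2.886 + j15.13 V.
Step 5 — Current: I = V / Z = -0.01021 - j0.000565 A = 0.01023∠-176.8° A.
Step 6 — Complex power: S = V·I* = 0.02092 - j0.1561 VA.
Step 7 — Real power: P = Re(S) = 0.02092 W.
Step 8 — Reactive power: Q = Im(S) = -0.1561 VAR.
Step 9 — Apparent power: |S| = 0.1575 VA.
Step 10 — Power factor: PF = P/|S| = 0.1328 (leading).

(a) P = 0.02092 W  (b) Q = -0.1561 VAR  (c) S = 0.1575 VA  (d) PF = 0.1328 (leading)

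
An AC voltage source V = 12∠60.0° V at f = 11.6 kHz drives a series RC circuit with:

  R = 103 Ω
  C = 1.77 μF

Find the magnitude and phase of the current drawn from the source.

Step 1 — Angular frequency: ω = 2π·f = 2π·1.16e+04 = 7.288e+04 rad/s.
Step 2 — Component impedances:
  R: Z = R = 103 Ω
  C: Z = 1/(jωC) = -j/(ω·C) = 0 - j7.752 Ω
Step 3 — Series combination: Z_total = R + C = 103 - j7.752 Ω = 103.3∠-4.3° Ω.
Step 4 — Source phasor: V = 12∠60.0° V = 6 + j10.39 V.
Step 5 — Ohm's law: I = V / Z_total = (6 + j10.39) / (103 - j7.752) = 0.05037 + j0.1047 A.
Step 6 — Convert to polar: |I| = 0.1162 A, ∠I = 64.3°.

I = 0.1162∠64.3° A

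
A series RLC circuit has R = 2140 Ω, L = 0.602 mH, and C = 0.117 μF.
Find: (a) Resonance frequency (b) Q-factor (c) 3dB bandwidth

Step 1 — Resonance condition Im(Z)=0 gives ω₀ = 1/√(LC).
Step 2 — ω₀ = 1/√(0.000602·1.17e-07) = 1.192e+05 rad/s.
Step 3 — f₀ = ω₀/(2π) = 1.896e+04 Hz.
Step 4 — Series Q: Q = ω₀L/R = 1.192e+05·0.000602/2140 = 0.03352.
Step 5 — 3dB bandwidth: Δω = ω₀/Q = 3.555e+06 rad/s; BW = Δω/(2π) = 5.658e+05 Hz.

(a) f₀ = 1.896e+04 Hz  (b) Q = 0.03352  (c) BW = 5.658e+05 Hz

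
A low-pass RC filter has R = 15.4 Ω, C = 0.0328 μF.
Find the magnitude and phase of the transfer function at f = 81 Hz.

Step 1 — Angular frequency: ω = 2π·81 = 508.9 rad/s.
Step 2 — Transfer function: H(jω) = 1/(1 + jωRC).
Step 3 — Denominator: 1 + jωRC = 1 + j·508.9·15.4·3.28e-08 = 1 + j0.0002571.
Step 4 — H = 1 - j0.0002571.
Step 5 — Magnitude: |H| = 1 (-0.0 dB); phase: φ = -0.0°.

|H| = 1 (-0.0 dB), φ = -0.0°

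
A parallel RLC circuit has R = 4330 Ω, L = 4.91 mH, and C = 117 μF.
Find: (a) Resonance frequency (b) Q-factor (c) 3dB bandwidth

Step 1 — Resonance: ω₀ = 1/√(LC) = 1/√(0.00491·0.000117) = 1319 rad/s.
Step 2 — f₀ = ω₀/(2π) = 210 Hz.
Step 3 — Parallel Q: Q = R/(ω₀L) = 4330/(1319·0.00491) = 668.4.
Step 4 — Bandwidth: Δω = ω₀/Q = 1.974 rad/s; BW = Δω/(2π) = 0.3142 Hz.

(a) f₀ = 210 Hz  (b) Q = 668.4  (c) BW = 0.3142 Hz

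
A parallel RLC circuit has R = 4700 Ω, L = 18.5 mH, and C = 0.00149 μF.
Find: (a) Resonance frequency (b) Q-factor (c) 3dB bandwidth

Step 1 — Resonance: ω₀ = 1/√(LC) = 1/√(0.0185·1.49e-09) = 1.905e+05 rad/s.
Step 2 — f₀ = ω₀/(2π) = 3.031e+04 Hz.
Step 3 — Parallel Q: Q = R/(ω₀L) = 4700/(1.905e+05·0.0185) = 1.334.
Step 4 — Bandwidth: Δω = ω₀/Q = 1.428e+05 rad/s; BW = Δω/(2π) = 2.273e+04 Hz.

(a) f₀ = 3.031e+04 Hz  (b) Q = 1.334  (c) BW = 2.273e+04 Hz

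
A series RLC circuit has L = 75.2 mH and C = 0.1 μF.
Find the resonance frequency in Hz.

Step 1 — Resonance condition Im(Z)=0 gives ω₀ = 1/√(LC).
Step 2 — ω₀ = 1/√(0.0752·1e-07) = 1.153e+04 rad/s.
Step 3 — f₀ = ω₀/(2π) = 1835 Hz.

f₀ = 1835 Hz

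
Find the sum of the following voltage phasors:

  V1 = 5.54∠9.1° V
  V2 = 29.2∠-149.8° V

Step 1 — Convert each phasor to rectangular form:
  V1 = 5.54·(cos(9.1°) + j·sin(9.1°)) = 5.47 + j0.8762 V
  V2 = 29.2·(cos(-149.8°) + j·sin(-149.8°)) = -25.24 - j14.69 V
Step 2 — Sum components: V_total = -19.77 - j13.81 V.
Step 3 — Convert to polar: |V_total| = 24.11 V, ∠V_total = -145.1°.

V_total = 24.11∠-145.1° V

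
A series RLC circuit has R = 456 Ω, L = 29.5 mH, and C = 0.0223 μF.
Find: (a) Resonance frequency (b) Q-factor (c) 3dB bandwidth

Step 1 — Resonance: ω₀ = 1/√(LC) = 1/√(0.0295·2.23e-08) = 3.899e+04 rad/s.
Step 2 — f₀ = ω₀/(2π) = 6205 Hz.
Step 3 — Series Q: Q = ω₀L/R = 3.899e+04·0.0295/456 = 2.522.
Step 4 — Bandwidth: Δω = ω₀/Q = 1.546e+04 rad/s; BW = Δω/(2π) = 2460 Hz.

(a) f₀ = 6205 Hz  (b) Q = 2.522  (c) BW = 2460 Hz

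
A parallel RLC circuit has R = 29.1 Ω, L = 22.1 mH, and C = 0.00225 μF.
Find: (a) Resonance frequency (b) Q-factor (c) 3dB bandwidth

Step 1 — Resonance: ω₀ = 1/√(LC) = 1/√(0.0221·2.25e-09) = 1.418e+05 rad/s.
Step 2 — f₀ = ω₀/(2π) = 2.257e+04 Hz.
Step 3 — Parallel Q: Q = R/(ω₀L) = 29.1/(1.418e+05·0.0221) = 0.009285.
Step 4 — Bandwidth: Δω = ω₀/Q = 1.527e+07 rad/s; BW = Δω/(2π) = 2.431e+06 Hz.

(a) f₀ = 2.257e+04 Hz  (b) Q = 0.009285  (c) BW = 2.431e+06 Hz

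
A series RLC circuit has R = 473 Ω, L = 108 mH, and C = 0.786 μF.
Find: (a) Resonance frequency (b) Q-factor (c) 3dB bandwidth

Step 1 — Resonance condition Im(Z)=0 gives ω₀ = 1/√(LC).
Step 2 — ω₀ = 1/√(0.108·7.86e-07) = 3432 rad/s.
Step 3 — f₀ = ω₀/(2π) = 546.3 Hz.
Step 4 — Series Q: Q = ω₀L/R = 3432·0.108/473 = 0.7837.
Step 5 — 3dB bandwidth: Δω = ω₀/Q = 4380 rad/s; BW = Δω/(2π) = 697 Hz.

(a) f₀ = 546.3 Hz  (b) Q = 0.7837  (c) BW = 697 Hz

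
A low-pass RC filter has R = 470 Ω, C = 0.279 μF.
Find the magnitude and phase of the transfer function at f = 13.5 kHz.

Step 1 — Angular frequency: ω = 2π·1.35e+04 = 8.482e+04 rad/s.
Step 2 — Transfer function: H(jω) = 1/(1 + jωRC).
Step 3 — Denominator: 1 + jωRC = 1 + j·8.482e+04·470·2.79e-07 = 1 + j11.12.
Step 4 — H = 0.008018 - j0.08918.
Step 5 — Magnitude: |H| = 0.08954 (-21.0 dB); phase: φ = -84.9°.

|H| = 0.08954 (-21.0 dB), φ = -84.9°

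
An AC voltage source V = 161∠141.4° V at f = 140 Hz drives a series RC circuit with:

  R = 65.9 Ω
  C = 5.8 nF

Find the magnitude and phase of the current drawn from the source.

Step 1 — Angular frequency: ω = 2π·f = 2π·140 = 879.6 rad/s.
Step 2 — Component impedances:
  R: Z = R = 65.9 Ω
  C: Z = 1/(jωC) = -j/(ω·C) = 0 - j1.96e+05 Ω
Step 3 — Series combination: Z_total = R + C = 65.9 - j1.96e+05 Ω = 1.96e+05∠-90.0° Ω.
Step 4 — Source phasor: V = 161∠141.4° V = -125.8 + j100.4 V.
Step 5 — Ohm's law: I = V / Z_total = (-125.8 + j100.4) / (65.9 - j1.96e+05) = -0.0005127 - j0.0006418 A.
Step 6 — Convert to polar: |I| = 0.0008214 A, ∠I = -128.6°.

I = 0.0008214∠-128.6° A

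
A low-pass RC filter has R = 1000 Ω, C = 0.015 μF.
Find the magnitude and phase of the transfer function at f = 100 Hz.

Step 1 — Angular frequency: ω = 2π·100 = 628.3 rad/s.
Step 2 — Transfer function: H(jω) = 1/(1 + jωRC).
Step 3 — Denominator: 1 + jωRC = 1 + j·628.3·1000·1.5e-08 = 1 + j0.009425.
Step 4 — H = 0.9999 - j0.009424.
Step 5 — Magnitude: |H| = 1 (-0.0 dB); phase: φ = -0.5°.

|H| = 1 (-0.0 dB), φ = -0.5°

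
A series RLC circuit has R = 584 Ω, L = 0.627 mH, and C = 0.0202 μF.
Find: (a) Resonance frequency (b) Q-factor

Step 1 — Resonance condition Im(Z)=0 gives ω₀ = 1/√(LC).
Step 2 — ω₀ = 1/√(0.000627·2.02e-08) = 2.81e+05 rad/s.
Step 3 — f₀ = ω₀/(2π) = 4.472e+04 Hz.
Step 4 — Series Q: Q = ω₀L/R = 2.81e+05·0.000627/584 = 0.3017.

(a) f₀ = 4.472e+04 Hz  (b) Q = 0.3017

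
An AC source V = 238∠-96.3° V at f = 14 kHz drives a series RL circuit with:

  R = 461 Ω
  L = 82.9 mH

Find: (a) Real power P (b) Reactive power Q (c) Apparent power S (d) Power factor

Step 1 — Angular frequency: ω = 2π·f = 2π·1.4e+04 = 8.796e+04 rad/s.
Step 2 — Component impedances:
  R: Z = R = 461 Ω
  L: Z = jωL = j·8.796e+04·0.0829 = 0 + j7292 Ω
Step 3 — Series combination: Z_total = R + L = 461 + j7292 Ω = 7307∠86.4° Ω.
Step 4 — Source phasor: V = 238∠-96.3° V = -26.12 - j236.6 V.
Step 5 — Current: I = V / Z = -0.03254 + j0.001525 A = 0.03257∠177.3° A.
Step 6 — Complex power: S = V·I* = 0.4891 + j7.737 VA.
Step 7 — Real power: P = Re(S) = 0.4891 W.
Step 8 — Reactive power: Q = Im(S) = 7.737 VAR.
Step 9 — Apparent power: |S| = 7.752 VA.
Step 10 — Power factor: PF = P/|S| = 0.06309 (lagging).

(a) P = 0.4891 W  (b) Q = 7.737 VAR  (c) S = 7.752 VA  (d) PF = 0.06309 (lagging)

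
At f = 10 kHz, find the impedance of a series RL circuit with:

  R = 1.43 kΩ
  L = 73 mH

Step 1 — Angular frequency: ω = 2π·f = 2π·1e+04 = 6.283e+04 rad/s.
Step 2 — Component impedances:
  R: Z = R = 1430 Ω
  L: Z = jωL = j·6.283e+04·0.073 = 0 + j4587 Ω
Step 3 — Series combination: Z_total = R + L = 1430 + j4587 Ω = 4804∠72.7° Ω.

Z = 1430 + j4587 Ω = 4804∠72.7° Ω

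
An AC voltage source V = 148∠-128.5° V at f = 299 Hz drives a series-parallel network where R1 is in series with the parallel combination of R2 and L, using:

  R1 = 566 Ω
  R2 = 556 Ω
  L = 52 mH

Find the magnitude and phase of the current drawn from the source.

Step 1 — Angular frequency: ω = 2π·f = 2π·299 = 1879 rad/s.
Step 2 — Component impedances:
  R1: Z = R = 566 Ω
  R2: Z = R = 556 Ω
  L: Z = jωL = j·1879·0.052 = 0 + j97.69 Ω
Step 3 — Parallel branch: R2 || L = 1/(1/R2 + 1/L) = 16.65 + j94.77 Ω.
Step 4 — Series with R1: Z_total = R1 + (R2 || L) = 582.7 + j94.77 Ω = 590.3∠9.2° Ω.
Step 5 — Source phasor: V = 148∠-128.5° V = -92.13 - j115.8 V.
Step 6 — Ohm's law: I = V / Z_total = (-92.13 - j115.8) / (582.7 + j94.77) = -0.1856 - j0.1686 A.
Step 7 — Convert to polar: |I| = 0.2507 A, ∠I = -137.7°.

I = 0.2507∠-137.7° A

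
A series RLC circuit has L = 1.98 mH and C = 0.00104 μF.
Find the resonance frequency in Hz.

Step 1 — Resonance condition Im(Z)=0 gives ω₀ = 1/√(LC).
Step 2 — ω₀ = 1/√(0.00198·1.04e-09) = 6.969e+05 rad/s.
Step 3 — f₀ = ω₀/(2π) = 1.109e+05 Hz.

f₀ = 1.109e+05 Hz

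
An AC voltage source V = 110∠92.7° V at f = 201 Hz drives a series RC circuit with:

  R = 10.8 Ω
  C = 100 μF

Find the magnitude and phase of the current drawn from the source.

Step 1 — Angular frequency: ω = 2π·f = 2π·201 = 1263 rad/s.
Step 2 — Component impedances:
  R: Z = R = 10.8 Ω
  C: Z = 1/(jωC) = -j/(ω·C) = 0 - j7.918 Ω
Step 3 — Series combination: Z_total = R + C = 10.8 - j7.918 Ω = 13.39∠-36.2° Ω.
Step 4 — Source phasor: V = 110∠92.7° V = -5.182 + j109.9 V.
Step 5 — Ohm's law: I = V / Z_total = (-5.182 + j109.9) / (10.8 - j7.918) = -5.163 + j6.388 A.
Step 6 — Convert to polar: |I| = 8.214 A, ∠I = 128.9°.

I = 8.214∠128.9° A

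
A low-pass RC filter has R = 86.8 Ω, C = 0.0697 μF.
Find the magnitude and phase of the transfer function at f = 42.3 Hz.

Step 1 — Angular frequency: ω = 2π·42.3 = 265.8 rad/s.
Step 2 — Transfer function: H(jω) = 1/(1 + jωRC).
Step 3 — Denominator: 1 + jωRC = 1 + j·265.8·86.8·6.97e-08 = 1 + j0.001608.
Step 4 — H = 1 - j0.001608.
Step 5 — Magnitude: |H| = 1 (-0.0 dB); phase: φ = -0.1°.

|H| = 1 (-0.0 dB), φ = -0.1°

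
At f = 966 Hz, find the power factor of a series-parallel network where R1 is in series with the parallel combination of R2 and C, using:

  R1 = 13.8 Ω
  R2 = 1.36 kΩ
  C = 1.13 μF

Step 1 — Angular frequency: ω = 2π·f = 2π·966 = 6070 rad/s.
Step 2 — Component impedances:
  R1: Z = R = 13.8 Ω
  R2: Z = R = 1360 Ω
  C: Z = 1/(jωC) = -j/(ω·C) = 0 - j145.8 Ω
Step 3 — Parallel branch: R2 || C = 1/(1/R2 + 1/C) = 15.45 - j144.1 Ω.
Step 4 — Series with R1: Z_total = R1 + (R2 || C) = 29.25 - j144.1 Ω = 147.1∠-78.5° Ω.
Step 5 — Power factor: PF = cos(φ) = Re(Z)/|Z| = 29.254/147.08 = 0.1989.
Step 6 — Type: Im(Z) = -144.1 ⇒ leading (phase φ = -78.5°).

PF = 0.1989 (leading, φ = -78.5°)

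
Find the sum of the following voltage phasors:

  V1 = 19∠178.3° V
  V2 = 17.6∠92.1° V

Step 1 — Convert each phasor to rectangular form:
  V1 = 19·(cos(178.3°) + j·sin(178.3°)) = -18.99 + j0.5637 V
  V2 = 17.6·(cos(92.1°) + j·sin(92.1°)) = -0.6449 + j17.59 V
Step 2 — Sum components: V_total = -19.64 + j18.15 V.
Step 3 — Convert to polar: |V_total| = 26.74 V, ∠V_total = 137.3°.

V_total = 26.74∠137.3° V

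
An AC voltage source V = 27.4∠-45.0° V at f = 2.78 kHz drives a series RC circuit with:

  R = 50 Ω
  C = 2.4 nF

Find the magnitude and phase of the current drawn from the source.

Step 1 — Angular frequency: ω = 2π·f = 2π·2780 = 1.747e+04 rad/s.
Step 2 — Component impedances:
  R: Z = R = 50 Ω
  C: Z = 1/(jωC) = -j/(ω·C) = 0 - j2.385e+04 Ω
Step 3 — Series combination: Z_total = R + C = 50 - j2.385e+04 Ω = 2.385e+04∠-89.9° Ω.
Step 4 — Source phasor: V = 27.4∠-45.0° V = 19.37 - j19.37 V.
Step 5 — Ohm's law: I = V / Z_total = (19.37 - j19.37) / (50 - j2.385e+04) = 0.0008139 + j0.0008105 A.
Step 6 — Convert to polar: |I| = 0.001149 A, ∠I = 44.9°.

I = 0.001149∠44.9° A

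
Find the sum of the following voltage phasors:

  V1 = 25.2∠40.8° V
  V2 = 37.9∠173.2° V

Step 1 — Convert each phasor to rectangular form:
  V1 = 25.2·(cos(40.8°) + j·sin(40.8°)) = 19.08 + j16.47 V
  V2 = 37.9·(cos(173.2°) + j·sin(173.2°)) = -37.63 + j4.488 V
Step 2 — Sum components: V_total = -18.56 + j20.95 V.
Step 3 — Convert to polar: |V_total| = 27.99 V, ∠V_total = 131.5°.

V_total = 27.99∠131.5° V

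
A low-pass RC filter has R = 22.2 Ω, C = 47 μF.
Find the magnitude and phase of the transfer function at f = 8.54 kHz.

Step 1 — Angular frequency: ω = 2π·8540 = 5.366e+04 rad/s.
Step 2 — Transfer function: H(jω) = 1/(1 + jωRC).
Step 3 — Denominator: 1 + jωRC = 1 + j·5.366e+04·22.2·4.7e-05 = 1 + j55.99.
Step 4 — H = 0.0003189 - j0.01786.
Step 5 — Magnitude: |H| = 0.01786 (-35.0 dB); phase: φ = -89.0°.

|H| = 0.01786 (-35.0 dB), φ = -89.0°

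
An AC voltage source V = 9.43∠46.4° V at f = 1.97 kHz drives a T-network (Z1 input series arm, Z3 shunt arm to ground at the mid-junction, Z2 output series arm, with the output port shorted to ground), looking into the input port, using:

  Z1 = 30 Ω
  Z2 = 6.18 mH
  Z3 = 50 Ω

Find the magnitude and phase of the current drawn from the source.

Step 1 — Angular frequency: ω = 2π·f = 2π·1970 = 1.238e+04 rad/s.
Step 2 — Component impedances:
  Z1: Z = R = 30 Ω
  Z2: Z = jωL = j·1.238e+04·0.00618 = 0 + j76.5 Ω
  Z3: Z = R = 50 Ω
Step 3 — With the output port shorted to ground, the output series arm Z2 runs from the junction to ground; the shunt arm Z3 also runs from the junction to ground. They appear in parallel: Z3 || Z2 = 35.03 + j22.9 Ω.
Step 4 — Series with input arm Z1: Z_in = Z1 + (Z3 || Z2) = 65.03 + j22.9 Ω = 68.95∠19.4° Ω.
Step 5 — Source phasor: V = 9.43∠46.4° V = 6.503 + j6.829 V.
Step 6 — Ohm's law: I = V / Z_total = (6.503 + j6.829) / (65.03 + j22.9) = 0.1219 + j0.0621 A.
Step 7 — Convert to polar: |I| = 0.1368 A, ∠I = 27.0°.

I = 0.1368∠27.0° A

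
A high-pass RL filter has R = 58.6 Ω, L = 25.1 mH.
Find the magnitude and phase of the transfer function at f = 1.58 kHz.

Step 1 — Angular frequency: ω = 2π·1580 = 9927 rad/s.
Step 2 — Transfer function: H(jω) = jωL/(R + jωL).
Step 3 — Numerator jωL = j·249.2; denominator R + jωL = 58.6 + j249.2.
Step 4 — H = 0.9476 + j0.2228.
Step 5 — Magnitude: |H| = 0.9734 (-0.2 dB); phase: φ = 13.2°.

|H| = 0.9734 (-0.2 dB), φ = 13.2°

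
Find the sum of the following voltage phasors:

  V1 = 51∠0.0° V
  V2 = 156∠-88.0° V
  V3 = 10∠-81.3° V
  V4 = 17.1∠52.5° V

Step 1 — Convert each phasor to rectangular form:
  V1 = 51·(cos(0.0°) + j·sin(0.0°)) = 51 V
  V2 = 156·(cos(-88.0°) + j·sin(-88.0°)) = 5.444 - j155.9 V
  V3 = 10·(cos(-81.3°) + j·sin(-81.3°)) = 1.513 - j9.885 V
  V4 = 17.1·(cos(52.5°) + j·sin(52.5°)) = 10.41 + j13.57 V
Step 2 — Sum components: V_total = 68.37 - j152.2 V.
Step 3 — Convert to polar: |V_total| = 166.9 V, ∠V_total = -65.8°.

V_total = 166.9∠-65.8° V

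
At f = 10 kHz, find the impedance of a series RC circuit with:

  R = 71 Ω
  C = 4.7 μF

Step 1 — Angular frequency: ω = 2π·f = 2π·1e+04 = 6.283e+04 rad/s.
Step 2 — Component impedances:
  R: Z = R = 71 Ω
  C: Z = 1/(jωC) = -j/(ω·C) = 0 - j3.386 Ω
Step 3 — Series combination: Z_total = R + C = 71 - j3.386 Ω = 71.08∠-2.7° Ω.

Z = 71 - j3.386 Ω = 71.08∠-2.7° Ω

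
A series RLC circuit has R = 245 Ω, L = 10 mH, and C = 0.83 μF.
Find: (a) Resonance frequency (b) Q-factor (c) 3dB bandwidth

Step 1 — Resonance condition Im(Z)=0 gives ω₀ = 1/√(LC).
Step 2 — ω₀ = 1/√(0.01·8.3e-07) = 1.098e+04 rad/s.
Step 3 — f₀ = ω₀/(2π) = 1747 Hz.
Step 4 — Series Q: Q = ω₀L/R = 1.098e+04·0.01/245 = 0.448.
Step 5 — 3dB bandwidth: Δω = ω₀/Q = 2.45e+04 rad/s; BW = Δω/(2π) = 3899 Hz.

(a) f₀ = 1747 Hz  (b) Q = 0.448  (c) BW = 3899 Hz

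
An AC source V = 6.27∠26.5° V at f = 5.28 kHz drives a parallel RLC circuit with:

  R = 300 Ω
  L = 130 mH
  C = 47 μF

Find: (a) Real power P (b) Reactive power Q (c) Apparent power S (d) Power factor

Step 1 — Angular frequency: ω = 2π·f = 2π·5280 = 3.318e+04 rad/s.
Step 2 — Component impedances:
  R: Z = R = 300 Ω
  L: Z = jωL = j·3.318e+04·0.13 = 0 + j4313 Ω
  C: Z = 1/(jωC) = -j/(ω·C) = 0 - j0.6413 Ω
Step 3 — Parallel combination: 1/Z_total = 1/R + 1/L + 1/C; Z_total = 0.001371 - j0.6414 Ω = 0.6414∠-89.9° Ω.
Step 4 — Source phasor: V = 6.27∠26.5° V = 5.611 + j2.798 V.
Step 5 — Current: I = V / Z = -4.343 + j8.757 A = 9.775∠116.4° A.
Step 6 — Complex power: S = V·I* = 0.131 - j61.29 VA.
Step 7 — Real power: P = Re(S) = 0.131 W.
Step 8 — Reactive power: Q = Im(S) = -61.29 VAR.
Step 9 — Apparent power: |S| = 61.29 VA.
Step 10 — Power factor: PF = P/|S| = 0.002138 (leading).

(a) P = 0.131 W  (b) Q = -61.29 VAR  (c) S = 61.29 VA  (d) PF = 0.002138 (leading)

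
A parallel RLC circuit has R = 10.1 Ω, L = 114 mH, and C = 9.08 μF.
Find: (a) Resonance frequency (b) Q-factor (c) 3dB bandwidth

Step 1 — Resonance: ω₀ = 1/√(LC) = 1/√(0.114·9.08e-06) = 982.9 rad/s.
Step 2 — f₀ = ω₀/(2π) = 156.4 Hz.
Step 3 — Parallel Q: Q = R/(ω₀L) = 10.1/(982.9·0.114) = 0.09014.
Step 4 — Bandwidth: Δω = ω₀/Q = 1.09e+04 rad/s; BW = Δω/(2π) = 1735 Hz.

(a) f₀ = 156.4 Hz  (b) Q = 0.09014  (c) BW = 1735 Hz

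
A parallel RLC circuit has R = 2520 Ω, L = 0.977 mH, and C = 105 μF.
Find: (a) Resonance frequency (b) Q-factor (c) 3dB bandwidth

Step 1 — Resonance: ω₀ = 1/√(LC) = 1/√(0.000977·0.000105) = 3122 rad/s.
Step 2 — f₀ = ω₀/(2π) = 496.9 Hz.
Step 3 — Parallel Q: Q = R/(ω₀L) = 2520/(3122·0.000977) = 826.1.
Step 4 — Bandwidth: Δω = ω₀/Q = 3.779 rad/s; BW = Δω/(2π) = 0.6015 Hz.

(a) f₀ = 496.9 Hz  (b) Q = 826.1  (c) BW = 0.6015 Hz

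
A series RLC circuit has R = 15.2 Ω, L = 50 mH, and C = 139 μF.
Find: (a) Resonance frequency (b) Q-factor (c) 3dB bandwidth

Step 1 — Resonance condition Im(Z)=0 gives ω₀ = 1/√(LC).
Step 2 — ω₀ = 1/√(0.05·0.000139) = 379.3 rad/s.
Step 3 — f₀ = ω₀/(2π) = 60.37 Hz.
Step 4 — Series Q: Q = ω₀L/R = 379.3·0.05/15.2 = 1.248.
Step 5 — 3dB bandwidth: Δω = ω₀/Q = 304 rad/s; BW = Δω/(2π) = 48.38 Hz.

(a) f₀ = 60.37 Hz  (b) Q = 1.248  (c) BW = 48.38 Hz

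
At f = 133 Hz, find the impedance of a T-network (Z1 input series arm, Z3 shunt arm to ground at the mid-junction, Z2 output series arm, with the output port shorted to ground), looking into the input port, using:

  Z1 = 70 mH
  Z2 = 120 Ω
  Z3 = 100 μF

Step 1 — Angular frequency: ω = 2π·f = 2π·133 = 835.7 rad/s.
Step 2 — Component impedances:
  Z1: Z = jωL = j·835.7·0.07 = 0 + j58.5 Ω
  Z2: Z = R = 120 Ω
  Z3: Z = 1/(jωC) = -j/(ω·C) = 0 - j11.97 Ω
Step 3 — With the output port shorted to ground, the output series arm Z2 runs from the junction to ground; the shunt arm Z3 also runs from the junction to ground. They appear in parallel: Z3 || Z2 = 1.182 - j11.85 Ω.
Step 4 — Series with input arm Z1: Z_in = Z1 + (Z3 || Z2) = 1.182 + j46.65 Ω = 46.66∠88.5° Ω.

Z = 1.182 + j46.65 Ω = 46.66∠88.5° Ω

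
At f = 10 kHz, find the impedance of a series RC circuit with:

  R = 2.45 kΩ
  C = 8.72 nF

Step 1 — Angular frequency: ω = 2π·f = 2π·1e+04 = 6.283e+04 rad/s.
Step 2 — Component impedances:
  R: Z = R = 2450 Ω
  C: Z = 1/(jωC) = -j/(ω·C) = 0 - j1825 Ω
Step 3 — Series combination: Z_total = R + C = 2450 - j1825 Ω = 3055∠-36.7° Ω.

Z = 2450 - j1825 Ω = 3055∠-36.7° Ω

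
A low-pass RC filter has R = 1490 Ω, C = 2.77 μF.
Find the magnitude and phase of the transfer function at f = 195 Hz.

Step 1 — Angular frequency: ω = 2π·195 = 1225 rad/s.
Step 2 — Transfer function: H(jω) = 1/(1 + jωRC).
Step 3 — Denominator: 1 + jωRC = 1 + j·1225·1490·2.77e-06 = 1 + j5.057.
Step 4 — H = 0.03763 - j0.1903.
Step 5 — Magnitude: |H| = 0.194 (-14.2 dB); phase: φ = -78.8°.

|H| = 0.194 (-14.2 dB), φ = -78.8°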